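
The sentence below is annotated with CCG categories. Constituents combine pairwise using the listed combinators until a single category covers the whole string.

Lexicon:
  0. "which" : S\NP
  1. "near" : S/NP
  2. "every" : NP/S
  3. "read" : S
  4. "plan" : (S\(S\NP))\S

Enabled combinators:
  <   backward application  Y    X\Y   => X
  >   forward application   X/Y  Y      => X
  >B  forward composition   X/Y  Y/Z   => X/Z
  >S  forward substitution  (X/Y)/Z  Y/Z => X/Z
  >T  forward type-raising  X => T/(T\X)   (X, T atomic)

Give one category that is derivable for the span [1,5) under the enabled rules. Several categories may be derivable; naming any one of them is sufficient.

S\(S\NP)

[0,5] S   <
  [0,1] "which" : S\NP
  [1,5] S\(S\NP)   <
    [1,4] S   >
      [1,2] "near" : S/NP
      [2,4] NP   >
        [2,3] "every" : NP/S
        [3,4] "read" : S
    [4,5] "plan" : (S\(S\NP))\S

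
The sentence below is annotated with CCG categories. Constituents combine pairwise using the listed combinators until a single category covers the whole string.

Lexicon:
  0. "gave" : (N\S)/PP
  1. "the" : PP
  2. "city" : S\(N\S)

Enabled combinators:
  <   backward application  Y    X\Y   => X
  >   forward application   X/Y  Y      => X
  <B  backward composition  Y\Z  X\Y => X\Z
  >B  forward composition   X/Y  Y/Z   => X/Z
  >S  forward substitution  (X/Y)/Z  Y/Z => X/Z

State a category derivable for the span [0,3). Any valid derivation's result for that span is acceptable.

S

[0,3] S   <
  [0,2] N\S   >
    [0,1] "gave" : (N\S)/PP
    [1,2] "the" : PP
  [2,3] "city" : S\(N\S)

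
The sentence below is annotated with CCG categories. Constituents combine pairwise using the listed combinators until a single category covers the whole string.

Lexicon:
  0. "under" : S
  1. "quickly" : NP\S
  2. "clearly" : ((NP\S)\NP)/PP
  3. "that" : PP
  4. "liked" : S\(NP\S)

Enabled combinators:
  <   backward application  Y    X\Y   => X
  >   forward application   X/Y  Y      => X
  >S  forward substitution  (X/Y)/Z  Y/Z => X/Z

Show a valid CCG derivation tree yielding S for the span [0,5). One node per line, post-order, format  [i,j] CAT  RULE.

[0,5] S   <
  [0,4] NP\S   <
    [0,2] NP   <
      [0,1] "under" : S
      [1,2] "quickly" : NP\S
    [2,4] (NP\S)\NP   >
      [2,3] "clearly" : ((NP\S)\NP)/PP
      [3,4] "that" : PP
  [4,5] "liked" : S\(NP\S)

[0,1] S  lex  "under"
[1,2] NP\S  lex  "quickly"
[0,2] NP  <  k=1
[2,3] ((NP\S)\NP)/PP  lex  "clearly"
[3,4] PP  lex  "that"
[2,4] (NP\S)\NP  >  k=3
[0,4] NP\S  <  k=2
[4,5] S\(NP\S)  lex  "liked"
[0,5] S  <  k=4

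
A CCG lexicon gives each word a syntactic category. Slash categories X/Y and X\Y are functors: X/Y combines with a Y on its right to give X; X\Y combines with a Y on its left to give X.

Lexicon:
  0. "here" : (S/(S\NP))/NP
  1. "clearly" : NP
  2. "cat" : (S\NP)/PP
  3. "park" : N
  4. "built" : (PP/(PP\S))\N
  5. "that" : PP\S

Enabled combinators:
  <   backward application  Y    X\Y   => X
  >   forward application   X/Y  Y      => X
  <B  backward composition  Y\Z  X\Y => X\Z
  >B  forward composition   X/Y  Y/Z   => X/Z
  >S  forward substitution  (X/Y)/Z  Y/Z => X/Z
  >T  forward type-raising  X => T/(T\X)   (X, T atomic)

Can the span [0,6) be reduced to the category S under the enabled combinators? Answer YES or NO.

[0,6] S   >
  [0,2] S/(S\NP)   >
    [0,1] "here" : (S/(S\NP))/NP
    [1,2] "clearly" : NP
  [2,6] S\NP   >
    [2,3] "cat" : (S\NP)/PP
    [3,6] PP   >
      [3,5] PP/(PP\S)   <
        [3,4] "park" : N
        [4,5] "built" : (PP/(PP\S))\N
      [5,6] "that" : PP\S

YES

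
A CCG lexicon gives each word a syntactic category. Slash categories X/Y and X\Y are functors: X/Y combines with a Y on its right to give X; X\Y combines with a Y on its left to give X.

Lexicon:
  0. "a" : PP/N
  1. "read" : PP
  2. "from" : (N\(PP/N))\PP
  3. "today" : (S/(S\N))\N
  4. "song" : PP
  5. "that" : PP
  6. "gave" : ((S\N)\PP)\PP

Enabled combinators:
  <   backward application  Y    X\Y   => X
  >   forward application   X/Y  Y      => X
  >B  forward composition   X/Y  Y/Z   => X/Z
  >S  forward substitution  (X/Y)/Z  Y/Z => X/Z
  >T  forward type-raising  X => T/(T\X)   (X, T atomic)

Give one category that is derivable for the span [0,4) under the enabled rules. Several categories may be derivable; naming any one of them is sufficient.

[0,7] S   >
  [0,4] S/(S\N)   <
    [0,3] N   <
      [0,1] "a" : PP/N
      [1,3] N\(PP/N)   <
        [1,2] "read" : PP
        [2,3] "from" : (N\(PP/N))\PP
    [3,4] "today" : (S/(S\N))\N
  [4,7] S\N   <
    [4,5] "song" : PP
    [5,7] (S\N)\PP   <
      [5,6] "that" : PP
      [6,7] "gave" : ((S\N)\PP)\PP

S/(S\N)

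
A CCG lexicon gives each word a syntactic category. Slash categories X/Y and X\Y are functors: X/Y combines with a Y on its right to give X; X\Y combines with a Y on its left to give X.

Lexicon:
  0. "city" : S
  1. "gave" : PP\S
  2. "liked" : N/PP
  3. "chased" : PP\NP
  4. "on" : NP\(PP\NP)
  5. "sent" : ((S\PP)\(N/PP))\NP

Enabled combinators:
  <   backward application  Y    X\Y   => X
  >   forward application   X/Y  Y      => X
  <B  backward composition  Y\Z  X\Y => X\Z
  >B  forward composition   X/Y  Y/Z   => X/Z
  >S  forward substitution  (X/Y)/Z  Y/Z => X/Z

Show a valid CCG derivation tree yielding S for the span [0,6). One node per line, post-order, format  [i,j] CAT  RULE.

[0,1] S  lex  "city"
[1,2] PP\S  lex  "gave"
[0,2] PP  <  k=1
[2,3] N/PP  lex  "liked"
[3,4] PP\NP  lex  "chased"
[4,5] NP\(PP\NP)  lex  "on"
[3,5] NP  <  k=4
[5,6] ((S\PP)\(N/PP))\NP  lex  "sent"
[3,6] (S\PP)\(N/PP)  <  k=5
[2,6] S\PP  <  k=3
[0,6] S  <  k=2

[0,6] S   <
  [0,2] PP   <
    [0,1] "city" : S
    [1,2] "gave" : PP\S
  [2,6] S\PP   <
    [2,3] "liked" : N/PP
    [3,6] (S\PP)\(N/PP)   <
      [3,5] NP   <
        [3,4] "chased" : PP\NP
        [4,5] "on" : NP\(PP\NP)
      [5,6] "sent" : ((S\PP)\(N/PP))\NP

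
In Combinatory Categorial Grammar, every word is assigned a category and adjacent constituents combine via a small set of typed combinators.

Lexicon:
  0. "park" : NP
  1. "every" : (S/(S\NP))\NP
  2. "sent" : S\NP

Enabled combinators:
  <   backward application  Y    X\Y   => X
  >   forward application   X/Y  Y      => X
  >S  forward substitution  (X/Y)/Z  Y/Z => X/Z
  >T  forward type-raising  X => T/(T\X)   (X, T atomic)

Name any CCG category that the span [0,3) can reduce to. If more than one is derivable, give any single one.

S

[0,3] S   >
  [0,2] S/(S\NP)   <
    [0,1] "park" : NP
    [1,2] "every" : (S/(S\NP))\NP
  [2,3] "sent" : S\NP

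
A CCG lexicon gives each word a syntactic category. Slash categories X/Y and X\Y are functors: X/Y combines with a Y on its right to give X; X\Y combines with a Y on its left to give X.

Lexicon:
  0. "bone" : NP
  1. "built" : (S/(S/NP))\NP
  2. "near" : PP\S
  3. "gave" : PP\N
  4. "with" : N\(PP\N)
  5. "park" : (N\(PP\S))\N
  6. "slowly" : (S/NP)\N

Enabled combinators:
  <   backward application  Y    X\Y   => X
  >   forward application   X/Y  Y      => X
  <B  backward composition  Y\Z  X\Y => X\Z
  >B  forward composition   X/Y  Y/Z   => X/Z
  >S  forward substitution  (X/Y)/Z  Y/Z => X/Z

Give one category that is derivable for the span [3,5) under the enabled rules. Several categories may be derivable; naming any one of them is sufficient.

[0,7] S   >
  [0,2] S/(S/NP)   <
    [0,1] "bone" : NP
    [1,2] "built" : (S/(S/NP))\NP
  [2,7] S/NP   <
    [2,6] N   <
      [2,3] "near" : PP\S
      [3,6] N\(PP\S)   <
        [3,5] N   <
          [3,4] "gave" : PP\N
          [4,5] "with" : N\(PP\N)
        [5,6] "park" : (N\(PP\S))\N
    [6,7] "slowly" : (S/NP)\N

N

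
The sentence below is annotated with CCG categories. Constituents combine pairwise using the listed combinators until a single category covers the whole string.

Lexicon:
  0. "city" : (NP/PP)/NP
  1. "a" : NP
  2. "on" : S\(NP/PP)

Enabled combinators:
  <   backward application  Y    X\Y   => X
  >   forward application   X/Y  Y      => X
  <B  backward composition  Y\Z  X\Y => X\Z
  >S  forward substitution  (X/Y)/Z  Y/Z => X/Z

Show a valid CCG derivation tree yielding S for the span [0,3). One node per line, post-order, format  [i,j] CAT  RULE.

[0,1] (NP/PP)/NP  lex  "city"
[1,2] NP  lex  "a"
[0,2] NP/PP  >  k=1
[2,3] S\(NP/PP)  lex  "on"
[0,3] S  <  k=2

[0,3] S   <
  [0,2] NP/PP   >
    [0,1] "city" : (NP/PP)/NP
    [1,2] "a" : NP
  [2,3] "on" : S\(NP/PP)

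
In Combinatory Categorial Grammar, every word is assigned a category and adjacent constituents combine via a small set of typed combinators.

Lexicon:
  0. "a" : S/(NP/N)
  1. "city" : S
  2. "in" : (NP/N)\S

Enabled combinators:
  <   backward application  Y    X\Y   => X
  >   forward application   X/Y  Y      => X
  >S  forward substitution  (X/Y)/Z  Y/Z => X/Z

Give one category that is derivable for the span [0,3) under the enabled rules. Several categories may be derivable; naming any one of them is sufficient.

[0,3] S   >
  [0,1] "a" : S/(NP/N)
  [1,3] NP/N   <
    [1,2] "city" : S
    [2,3] "in" : (NP/N)\S

S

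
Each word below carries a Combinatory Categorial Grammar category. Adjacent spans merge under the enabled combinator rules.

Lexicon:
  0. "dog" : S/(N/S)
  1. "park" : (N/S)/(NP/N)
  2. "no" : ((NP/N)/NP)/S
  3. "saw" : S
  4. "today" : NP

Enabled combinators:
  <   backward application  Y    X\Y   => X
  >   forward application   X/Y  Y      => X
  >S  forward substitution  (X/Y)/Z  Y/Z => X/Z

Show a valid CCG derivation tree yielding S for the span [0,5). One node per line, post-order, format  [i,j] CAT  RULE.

[0,1] S/(N/S)  lex  "dog"
[1,2] (N/S)/(NP/N)  lex  "park"
[2,3] ((NP/N)/NP)/S  lex  "no"
[3,4] S  lex  "saw"
[2,4] (NP/N)/NP  >  k=3
[4,5] NP  lex  "today"
[2,5] NP/N  >  k=4
[1,5] N/S  >  k=2
[0,5] S  >  k=1

[0,5] S   >
  [0,1] "dog" : S/(N/S)
  [1,5] N/S   >
    [1,2] "park" : (N/S)/(NP/N)
    [2,5] NP/N   >
      [2,4] (NP/N)/NP   >
        [2,3] "no" : ((NP/N)/NP)/S
        [3,4] "saw" : S
      [4,5] "today" : NP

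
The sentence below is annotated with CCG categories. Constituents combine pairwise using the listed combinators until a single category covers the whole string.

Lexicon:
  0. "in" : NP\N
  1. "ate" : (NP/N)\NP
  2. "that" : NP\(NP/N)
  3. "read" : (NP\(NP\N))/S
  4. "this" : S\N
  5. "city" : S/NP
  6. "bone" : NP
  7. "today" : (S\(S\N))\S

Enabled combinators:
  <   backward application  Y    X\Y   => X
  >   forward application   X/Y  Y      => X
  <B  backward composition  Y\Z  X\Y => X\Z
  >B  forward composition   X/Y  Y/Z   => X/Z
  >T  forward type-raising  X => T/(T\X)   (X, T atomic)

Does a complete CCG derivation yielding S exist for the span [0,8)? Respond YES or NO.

NO

NP\N (NP/N)\NP NP\(NP/N) (NP\(NP\N))/S S\N S/NP NP (S\(S\N))\S
CKY chart[0,8] = {N/(N\NP), NP, NP/(NP\NP), PP/(PP\NP), S/(S\NP)}; S ∉ chart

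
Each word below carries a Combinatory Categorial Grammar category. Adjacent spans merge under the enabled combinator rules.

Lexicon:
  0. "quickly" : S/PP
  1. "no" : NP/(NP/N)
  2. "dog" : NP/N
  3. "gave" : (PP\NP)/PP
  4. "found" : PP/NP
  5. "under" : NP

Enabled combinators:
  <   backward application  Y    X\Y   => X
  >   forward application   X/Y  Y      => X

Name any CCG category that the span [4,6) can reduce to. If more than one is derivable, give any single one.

[0,6] S   >
  [0,1] "quickly" : S/PP
  [1,6] PP   <
    [1,3] NP   >
      [1,2] "no" : NP/(NP/N)
      [2,3] "dog" : NP/N
    [3,6] PP\NP   >
      [3,4] "gave" : (PP\NP)/PP
      [4,6] PP   >
        [4,5] "found" : PP/NP
        [5,6] "under" : NP

PP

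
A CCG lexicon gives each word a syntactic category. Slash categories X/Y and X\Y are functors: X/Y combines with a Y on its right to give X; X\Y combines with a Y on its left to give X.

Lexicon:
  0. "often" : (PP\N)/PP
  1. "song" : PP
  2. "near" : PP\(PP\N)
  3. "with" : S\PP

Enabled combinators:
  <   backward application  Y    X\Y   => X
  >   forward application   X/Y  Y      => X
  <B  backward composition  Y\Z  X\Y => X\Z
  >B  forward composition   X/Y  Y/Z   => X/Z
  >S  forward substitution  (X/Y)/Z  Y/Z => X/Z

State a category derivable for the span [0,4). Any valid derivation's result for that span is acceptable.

S

[0,4] S   <
  [0,3] PP   <
    [0,2] PP\N   >
      [0,1] "often" : (PP\N)/PP
      [1,2] "song" : PP
    [2,3] "near" : PP\(PP\N)
  [3,4] "with" : S\PP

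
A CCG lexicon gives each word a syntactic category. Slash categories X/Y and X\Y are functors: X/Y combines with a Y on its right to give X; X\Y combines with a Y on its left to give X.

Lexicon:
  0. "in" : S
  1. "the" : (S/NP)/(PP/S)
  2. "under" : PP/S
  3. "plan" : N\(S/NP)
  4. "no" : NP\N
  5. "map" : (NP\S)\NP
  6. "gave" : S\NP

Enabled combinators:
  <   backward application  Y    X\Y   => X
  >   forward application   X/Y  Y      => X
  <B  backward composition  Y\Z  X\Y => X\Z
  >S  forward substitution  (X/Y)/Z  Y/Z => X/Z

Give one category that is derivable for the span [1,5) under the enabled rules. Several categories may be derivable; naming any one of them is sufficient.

NP

[0,7] S   <
  [0,6] NP   <
    [0,1] "in" : S
    [1,6] NP\S   <
      [1,5] NP   <
        [1,4] N   <
          [1,3] S/NP   >
            [1,2] "the" : (S/NP)/(PP/S)
            [2,3] "under" : PP/S
          [3,4] "plan" : N\(S/NP)
        [4,5] "no" : NP\N
      [5,6] "map" : (NP\S)\NP
  [6,7] "gave" : S\NP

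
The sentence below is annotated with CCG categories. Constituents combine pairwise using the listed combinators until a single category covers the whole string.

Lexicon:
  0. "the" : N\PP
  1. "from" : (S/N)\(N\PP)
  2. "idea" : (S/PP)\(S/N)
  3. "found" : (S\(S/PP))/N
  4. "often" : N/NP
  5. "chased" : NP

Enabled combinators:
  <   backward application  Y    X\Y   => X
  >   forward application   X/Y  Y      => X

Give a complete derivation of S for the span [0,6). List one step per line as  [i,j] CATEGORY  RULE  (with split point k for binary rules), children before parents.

[0,1] N\PP  lex  "the"
[1,2] (S/N)\(N\PP)  lex  "from"
[0,2] S/N  <  k=1
[2,3] (S/PP)\(S/N)  lex  "idea"
[0,3] S/PP  <  k=2
[3,4] (S\(S/PP))/N  lex  "found"
[4,5] N/NP  lex  "often"
[5,6] NP  lex  "chased"
[4,6] N  >  k=5
[3,6] S\(S/PP)  >  k=4
[0,6] S  <  k=3

[0,6] S   <
  [0,3] S/PP   <
    [0,2] S/N   <
      [0,1] "the" : N\PP
      [1,2] "from" : (S/N)\(N\PP)
    [2,3] "idea" : (S/PP)\(S/N)
  [3,6] S\(S/PP)   >
    [3,4] "found" : (S\(S/PP))/N
    [4,6] N   >
      [4,5] "often" : N/NP
      [5,6] "chased" : NP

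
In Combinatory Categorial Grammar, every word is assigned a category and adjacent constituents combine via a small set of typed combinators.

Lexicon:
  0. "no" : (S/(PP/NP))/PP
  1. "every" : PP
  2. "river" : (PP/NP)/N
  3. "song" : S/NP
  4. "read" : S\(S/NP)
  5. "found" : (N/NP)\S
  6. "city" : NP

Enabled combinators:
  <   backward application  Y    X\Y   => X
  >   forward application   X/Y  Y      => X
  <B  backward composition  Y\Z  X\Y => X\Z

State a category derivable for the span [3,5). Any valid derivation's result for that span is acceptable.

S

[0,7] S   >
  [0,2] S/(PP/NP)   >
    [0,1] "no" : (S/(PP/NP))/PP
    [1,2] "every" : PP
  [2,7] PP/NP   >
    [2,3] "river" : (PP/NP)/N
    [3,7] N   >
      [3,6] N/NP   <
        [3,5] S   <
          [3,4] "song" : S/NP
          [4,5] "read" : S\(S/NP)
        [5,6] "found" : (N/NP)\S
      [6,7] "city" : NP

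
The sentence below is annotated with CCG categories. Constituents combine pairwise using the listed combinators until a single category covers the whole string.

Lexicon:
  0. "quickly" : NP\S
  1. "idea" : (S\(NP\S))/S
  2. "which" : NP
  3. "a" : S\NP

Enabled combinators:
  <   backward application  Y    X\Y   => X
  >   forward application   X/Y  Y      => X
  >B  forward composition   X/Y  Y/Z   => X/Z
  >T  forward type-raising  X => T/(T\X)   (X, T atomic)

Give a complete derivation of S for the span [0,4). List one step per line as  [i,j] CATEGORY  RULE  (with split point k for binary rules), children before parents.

[0,4] S   <
  [0,1] "quickly" : NP\S
  [1,4] S\(NP\S)   >
    [1,2] "idea" : (S\(NP\S))/S
    [2,4] S   <
      [2,3] "which" : NP
      [3,4] "a" : S\NP

[0,1] NP\S  lex  "quickly"
[1,2] (S\(NP\S))/S  lex  "idea"
[2,3] NP  lex  "which"
[3,4] S\NP  lex  "a"
[2,4] S  <  k=3
[1,4] S\(NP\S)  >  k=2
[0,4] S  <  k=1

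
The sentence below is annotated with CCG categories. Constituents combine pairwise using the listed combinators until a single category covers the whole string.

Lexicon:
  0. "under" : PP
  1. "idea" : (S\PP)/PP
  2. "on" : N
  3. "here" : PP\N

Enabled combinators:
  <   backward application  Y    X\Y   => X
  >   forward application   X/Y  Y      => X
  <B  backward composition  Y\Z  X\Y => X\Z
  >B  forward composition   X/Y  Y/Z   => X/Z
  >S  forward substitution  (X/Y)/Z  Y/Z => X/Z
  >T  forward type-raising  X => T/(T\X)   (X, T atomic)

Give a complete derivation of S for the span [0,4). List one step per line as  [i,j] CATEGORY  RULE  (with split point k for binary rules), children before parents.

[0,4] S   <
  [0,1] "under" : PP
  [1,4] S\PP   >
    [1,2] "idea" : (S\PP)/PP
    [2,4] PP   <
      [2,3] "on" : N
      [3,4] "here" : PP\N

[0,1] PP  lex  "under"
[1,2] (S\PP)/PP  lex  "idea"
[2,3] N  lex  "on"
[3,4] PP\N  lex  "here"
[2,4] PP  <  k=3
[1,4] S\PP  >  k=2
[0,4] S  <  k=1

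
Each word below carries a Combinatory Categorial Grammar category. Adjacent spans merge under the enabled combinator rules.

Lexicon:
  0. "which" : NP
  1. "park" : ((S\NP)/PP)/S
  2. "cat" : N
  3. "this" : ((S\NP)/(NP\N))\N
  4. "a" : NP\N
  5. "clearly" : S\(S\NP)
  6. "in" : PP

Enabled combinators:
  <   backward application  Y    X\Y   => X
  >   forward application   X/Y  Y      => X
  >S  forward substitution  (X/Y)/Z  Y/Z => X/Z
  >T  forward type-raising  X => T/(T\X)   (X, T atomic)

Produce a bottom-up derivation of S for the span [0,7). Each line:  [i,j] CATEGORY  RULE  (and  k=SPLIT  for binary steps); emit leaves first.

[0,7] S   <
  [0,1] "which" : NP
  [1,7] S\NP   >
    [1,6] (S\NP)/PP   >
      [1,2] "park" : ((S\NP)/PP)/S
      [2,6] S   <
        [2,5] S\NP   >
          [2,4] (S\NP)/(NP\N)   <
            [2,3] "cat" : N
            [3,4] "this" : ((S\NP)/(NP\N))\N
          [4,5] "a" : NP\N
        [5,6] "clearly" : S\(S\NP)
    [6,7] "in" : PP

[0,1] NP  lex  "which"
[1,2] ((S\NP)/PP)/S  lex  "park"
[2,3] N  lex  "cat"
[3,4] ((S\NP)/(NP\N))\N  lex  "this"
[2,4] (S\NP)/(NP\N)  <  k=3
[4,5] NP\N  lex  "a"
[2,5] S\NP  >  k=4
[5,6] S\(S\NP)  lex  "clearly"
[2,6] S  <  k=5
[1,6] (S\NP)/PP  >  k=2
[6,7] PP  lex  "in"
[1,7] S\NP  >  k=6
[0,7] S  <  k=1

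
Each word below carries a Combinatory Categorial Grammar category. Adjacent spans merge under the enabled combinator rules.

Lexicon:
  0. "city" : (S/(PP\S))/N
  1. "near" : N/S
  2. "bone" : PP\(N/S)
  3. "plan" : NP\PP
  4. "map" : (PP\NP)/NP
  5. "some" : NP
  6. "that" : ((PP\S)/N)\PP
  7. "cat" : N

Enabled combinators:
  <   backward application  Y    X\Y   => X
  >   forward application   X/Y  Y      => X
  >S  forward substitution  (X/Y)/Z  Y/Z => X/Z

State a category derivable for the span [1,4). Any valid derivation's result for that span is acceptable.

NP

[0,8] S   >
  [0,7] S/N   >S
    [0,1] "city" : (S/(PP\S))/N
    [1,7] (PP\S)/N   <
      [1,6] PP   <
        [1,4] NP   <
          [1,3] PP   <
            [1,2] "near" : N/S
            [2,3] "bone" : PP\(N/S)
          [3,4] "plan" : NP\PP
        [4,6] PP\NP   >
          [4,5] "map" : (PP\NP)/NP
          [5,6] "some" : NP
      [6,7] "that" : ((PP\S)/N)\PP
  [7,8] "cat" : N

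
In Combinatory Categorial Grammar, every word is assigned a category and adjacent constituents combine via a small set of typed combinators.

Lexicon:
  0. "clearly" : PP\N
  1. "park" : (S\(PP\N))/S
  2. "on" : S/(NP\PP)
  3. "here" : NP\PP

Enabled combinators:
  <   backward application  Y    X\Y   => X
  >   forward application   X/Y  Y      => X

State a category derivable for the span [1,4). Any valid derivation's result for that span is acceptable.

[0,4] S   <
  [0,1] "clearly" : PP\N
  [1,4] S\(PP\N)   >
    [1,2] "park" : (S\(PP\N))/S
    [2,4] S   >
      [2,3] "on" : S/(NP\PP)
      [3,4] "here" : NP\PP

S\(PP\N)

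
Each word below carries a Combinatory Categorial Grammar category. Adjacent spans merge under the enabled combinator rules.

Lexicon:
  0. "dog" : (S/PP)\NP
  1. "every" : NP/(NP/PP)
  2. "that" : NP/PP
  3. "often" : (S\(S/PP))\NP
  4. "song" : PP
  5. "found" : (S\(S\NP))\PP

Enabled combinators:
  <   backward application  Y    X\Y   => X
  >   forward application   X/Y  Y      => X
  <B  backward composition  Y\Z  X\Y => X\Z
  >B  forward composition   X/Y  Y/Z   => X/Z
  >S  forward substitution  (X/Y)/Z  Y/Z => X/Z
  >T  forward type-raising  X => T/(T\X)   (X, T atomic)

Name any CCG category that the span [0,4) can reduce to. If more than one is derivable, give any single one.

S\NP

[0,6] S   <
  [0,4] S\NP   <B
    [0,1] "dog" : (S/PP)\NP
    [1,4] S\(S/PP)   <
      [1,3] NP   >
        [1,2] "every" : NP/(NP/PP)
        [2,3] "that" : NP/PP
      [3,4] "often" : (S\(S/PP))\NP
  [4,6] S\(S\NP)   <
    [4,5] "song" : PP
    [5,6] "found" : (S\(S\NP))\PP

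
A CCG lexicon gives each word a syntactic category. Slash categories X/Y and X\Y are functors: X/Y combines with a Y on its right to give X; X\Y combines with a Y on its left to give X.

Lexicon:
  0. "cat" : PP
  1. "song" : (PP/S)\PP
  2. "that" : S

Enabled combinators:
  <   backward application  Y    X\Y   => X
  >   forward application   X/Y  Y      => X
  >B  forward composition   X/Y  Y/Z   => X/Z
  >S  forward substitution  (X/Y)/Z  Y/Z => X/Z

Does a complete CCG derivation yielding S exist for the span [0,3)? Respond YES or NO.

NO

PP (PP/S)\PP S
CKY chart[0,3] = {PP}; S ∉ chart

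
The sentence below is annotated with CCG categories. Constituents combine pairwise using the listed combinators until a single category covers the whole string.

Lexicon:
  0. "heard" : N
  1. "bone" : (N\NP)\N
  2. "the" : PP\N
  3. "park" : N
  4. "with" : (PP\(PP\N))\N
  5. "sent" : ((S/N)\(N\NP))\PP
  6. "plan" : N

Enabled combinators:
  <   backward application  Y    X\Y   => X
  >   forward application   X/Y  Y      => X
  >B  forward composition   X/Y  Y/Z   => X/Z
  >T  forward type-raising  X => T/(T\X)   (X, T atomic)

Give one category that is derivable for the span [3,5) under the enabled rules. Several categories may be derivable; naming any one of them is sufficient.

[0,7] S   >
  [0,6] S/N   <
    [0,2] N\NP   <
      [0,1] "heard" : N
      [1,2] "bone" : (N\NP)\N
    [2,6] (S/N)\(N\NP)   <
      [2,5] PP   <
        [2,3] "the" : PP\N
        [3,5] PP\(PP\N)   <
          [3,4] "park" : N
          [4,5] "with" : (PP\(PP\N))\N
      [5,6] "sent" : ((S/N)\(N\NP))\PP
  [6,7] "plan" : N

PP\(PP\N)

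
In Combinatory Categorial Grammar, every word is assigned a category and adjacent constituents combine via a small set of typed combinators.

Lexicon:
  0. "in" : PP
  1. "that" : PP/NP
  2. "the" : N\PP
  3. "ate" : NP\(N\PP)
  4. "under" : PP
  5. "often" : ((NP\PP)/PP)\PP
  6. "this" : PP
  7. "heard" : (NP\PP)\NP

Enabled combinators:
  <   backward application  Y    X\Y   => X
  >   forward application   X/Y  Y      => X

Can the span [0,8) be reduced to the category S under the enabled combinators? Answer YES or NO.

NO

PP PP/NP N\PP NP\(N\PP) PP ((NP\PP)/PP)\PP PP (NP\PP)\NP
CKY chart[0,8] = {NP}; S ∉ chart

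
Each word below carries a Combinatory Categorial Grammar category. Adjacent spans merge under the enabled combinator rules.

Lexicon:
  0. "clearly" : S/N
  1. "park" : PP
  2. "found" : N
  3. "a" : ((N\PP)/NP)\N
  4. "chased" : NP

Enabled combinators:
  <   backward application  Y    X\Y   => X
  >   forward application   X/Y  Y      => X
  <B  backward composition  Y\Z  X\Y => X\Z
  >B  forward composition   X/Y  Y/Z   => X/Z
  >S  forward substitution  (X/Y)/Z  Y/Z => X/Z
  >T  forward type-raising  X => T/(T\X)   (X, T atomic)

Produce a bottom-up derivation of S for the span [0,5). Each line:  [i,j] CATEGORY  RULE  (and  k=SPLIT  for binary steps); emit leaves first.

[0,1] S/N  lex  "clearly"
[1,2] PP  lex  "park"
[1,2] N/(N\PP)  >T
[2,3] N  lex  "found"
[3,4] ((N\PP)/NP)\N  lex  "a"
[2,4] (N\PP)/NP  <  k=3
[4,5] NP  lex  "chased"
[2,5] N\PP  >  k=4
[1,5] N  >  k=2
[0,5] S  >  k=1

[0,5] S   >
  [0,1] "clearly" : S/N
  [1,5] N   >
    [1,2] N/(N\PP)   >T
      [1,2] "park" : PP
    [2,5] N\PP   >
      [2,4] (N\PP)/NP   <
        [2,3] "found" : N
        [3,4] "a" : ((N\PP)/NP)\N
      [4,5] "chased" : NP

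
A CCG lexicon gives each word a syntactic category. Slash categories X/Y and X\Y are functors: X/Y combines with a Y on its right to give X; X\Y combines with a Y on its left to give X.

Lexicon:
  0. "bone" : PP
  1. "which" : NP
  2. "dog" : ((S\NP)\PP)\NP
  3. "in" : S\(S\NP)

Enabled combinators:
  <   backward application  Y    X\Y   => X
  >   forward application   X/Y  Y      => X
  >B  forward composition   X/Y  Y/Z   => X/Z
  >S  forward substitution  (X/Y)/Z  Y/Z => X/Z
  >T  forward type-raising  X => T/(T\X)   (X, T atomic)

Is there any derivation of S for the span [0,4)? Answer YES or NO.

YES

[0,4] S   <
  [0,3] S\NP   <
    [0,1] "bone" : PP
    [1,3] (S\NP)\PP   <
      [1,2] "which" : NP
      [2,3] "dog" : ((S\NP)\PP)\NP
  [3,4] "in" : S\(S\NP)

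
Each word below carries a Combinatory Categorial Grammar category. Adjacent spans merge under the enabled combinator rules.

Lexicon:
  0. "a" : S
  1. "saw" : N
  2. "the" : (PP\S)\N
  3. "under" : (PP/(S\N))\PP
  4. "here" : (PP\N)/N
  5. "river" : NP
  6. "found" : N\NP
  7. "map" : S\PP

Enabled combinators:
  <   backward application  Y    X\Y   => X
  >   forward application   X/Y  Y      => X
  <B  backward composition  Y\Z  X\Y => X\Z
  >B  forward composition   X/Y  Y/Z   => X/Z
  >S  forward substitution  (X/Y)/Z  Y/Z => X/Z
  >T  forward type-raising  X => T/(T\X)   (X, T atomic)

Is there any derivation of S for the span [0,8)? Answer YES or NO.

S N (PP\S)\N (PP/(S\N))\PP (PP\N)/N NP N\NP S\PP
CKY chart[0,8] = {N/(N\PP), NP/(NP\PP), PP, PP/(PP\PP), S/(S\PP)}; S ∉ chart

NO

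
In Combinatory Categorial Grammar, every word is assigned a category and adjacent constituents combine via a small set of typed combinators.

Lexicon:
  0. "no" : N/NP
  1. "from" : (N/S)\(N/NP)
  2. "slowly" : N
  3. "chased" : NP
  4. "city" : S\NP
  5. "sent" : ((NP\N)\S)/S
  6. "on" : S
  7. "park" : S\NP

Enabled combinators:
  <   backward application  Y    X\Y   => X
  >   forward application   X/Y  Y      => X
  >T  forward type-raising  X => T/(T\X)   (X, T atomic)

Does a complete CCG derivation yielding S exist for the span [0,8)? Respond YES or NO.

NO

N/NP (N/S)\(N/NP) N NP S\NP ((NP\N)\S)/S S S\NP
CKY chart[0,8] = {N, N/(N\N), NP/(NP\N), PP/(PP\N), S/(S\N)}; S ∉ chart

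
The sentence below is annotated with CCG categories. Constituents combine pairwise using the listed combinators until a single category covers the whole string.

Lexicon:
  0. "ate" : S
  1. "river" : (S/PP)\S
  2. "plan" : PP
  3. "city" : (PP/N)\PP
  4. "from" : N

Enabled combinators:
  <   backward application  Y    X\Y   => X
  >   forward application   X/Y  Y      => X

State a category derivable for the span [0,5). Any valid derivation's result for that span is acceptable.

[0,5] S   >
  [0,2] S/PP   <
    [0,1] "ate" : S
    [1,2] "river" : (S/PP)\S
  [2,5] PP   >
    [2,4] PP/N   <
      [2,3] "plan" : PP
      [3,4] "city" : (PP/N)\PP
    [4,5] "from" : N

S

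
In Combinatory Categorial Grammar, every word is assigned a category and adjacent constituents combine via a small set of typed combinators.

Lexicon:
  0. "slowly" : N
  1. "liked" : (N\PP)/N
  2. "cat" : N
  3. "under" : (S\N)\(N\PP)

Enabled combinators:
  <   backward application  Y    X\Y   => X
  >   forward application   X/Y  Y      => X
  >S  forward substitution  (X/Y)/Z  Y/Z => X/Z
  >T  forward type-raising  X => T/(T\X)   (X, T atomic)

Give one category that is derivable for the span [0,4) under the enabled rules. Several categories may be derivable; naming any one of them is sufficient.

[0,4] S   >
  [0,1] S/(S\N)   >T
    [0,1] "slowly" : N
  [1,4] S\N   <
    [1,3] N\PP   >
      [1,2] "liked" : (N\PP)/N
      [2,3] "cat" : N
    [3,4] "under" : (S\N)\(N\PP)

S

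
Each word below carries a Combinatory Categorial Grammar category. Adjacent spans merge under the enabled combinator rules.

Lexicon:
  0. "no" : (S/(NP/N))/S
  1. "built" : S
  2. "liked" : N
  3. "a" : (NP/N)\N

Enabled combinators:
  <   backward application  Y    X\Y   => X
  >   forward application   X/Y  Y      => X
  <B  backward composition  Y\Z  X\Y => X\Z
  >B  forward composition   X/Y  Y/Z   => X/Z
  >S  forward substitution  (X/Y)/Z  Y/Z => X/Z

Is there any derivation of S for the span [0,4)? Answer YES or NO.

[0,4] S   >
  [0,2] S/(NP/N)   >
    [0,1] "no" : (S/(NP/N))/S
    [1,2] "built" : S
  [2,4] NP/N   <
    [2,3] "liked" : N
    [3,4] "a" : (NP/N)\N

YES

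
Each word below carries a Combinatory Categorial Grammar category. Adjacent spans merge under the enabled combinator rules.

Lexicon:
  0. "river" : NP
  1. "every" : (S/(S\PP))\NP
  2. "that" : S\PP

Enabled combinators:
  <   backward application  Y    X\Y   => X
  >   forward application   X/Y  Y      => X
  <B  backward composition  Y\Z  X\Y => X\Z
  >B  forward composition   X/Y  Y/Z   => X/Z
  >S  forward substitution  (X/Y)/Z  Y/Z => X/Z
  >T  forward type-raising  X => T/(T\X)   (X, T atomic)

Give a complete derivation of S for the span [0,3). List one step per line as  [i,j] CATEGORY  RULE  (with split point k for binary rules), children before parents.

[0,3] S   >
  [0,2] S/(S\PP)   <
    [0,1] "river" : NP
    [1,2] "every" : (S/(S\PP))\NP
  [2,3] "that" : S\PP

[0,1] NP  lex  "river"
[1,2] (S/(S\PP))\NP  lex  "every"
[0,2] S/(S\PP)  <  k=1
[2,3] S\PP  lex  "that"
[0,3] S  >  k=2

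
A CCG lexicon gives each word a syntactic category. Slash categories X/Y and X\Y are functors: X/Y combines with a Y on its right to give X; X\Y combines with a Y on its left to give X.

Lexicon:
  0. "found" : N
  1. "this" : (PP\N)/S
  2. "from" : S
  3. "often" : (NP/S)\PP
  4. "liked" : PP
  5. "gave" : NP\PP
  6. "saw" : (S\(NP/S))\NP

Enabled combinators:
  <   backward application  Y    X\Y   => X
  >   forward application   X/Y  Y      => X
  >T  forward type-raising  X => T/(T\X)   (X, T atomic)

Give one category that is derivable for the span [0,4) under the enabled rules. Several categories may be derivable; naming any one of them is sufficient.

[0,7] S   <
  [0,4] NP/S   <
    [0,3] PP   >
      [0,1] PP/(PP\N)   >T
        [0,1] "found" : N
      [1,3] PP\N   >
        [1,2] "this" : (PP\N)/S
        [2,3] "from" : S
    [3,4] "often" : (NP/S)\PP
  [4,7] S\(NP/S)   <
    [4,6] NP   >
      [4,5] NP/(NP\PP)   >T
        [4,5] "liked" : PP
      [5,6] "gave" : NP\PP
    [6,7] "saw" : (S\(NP/S))\NP

NP/S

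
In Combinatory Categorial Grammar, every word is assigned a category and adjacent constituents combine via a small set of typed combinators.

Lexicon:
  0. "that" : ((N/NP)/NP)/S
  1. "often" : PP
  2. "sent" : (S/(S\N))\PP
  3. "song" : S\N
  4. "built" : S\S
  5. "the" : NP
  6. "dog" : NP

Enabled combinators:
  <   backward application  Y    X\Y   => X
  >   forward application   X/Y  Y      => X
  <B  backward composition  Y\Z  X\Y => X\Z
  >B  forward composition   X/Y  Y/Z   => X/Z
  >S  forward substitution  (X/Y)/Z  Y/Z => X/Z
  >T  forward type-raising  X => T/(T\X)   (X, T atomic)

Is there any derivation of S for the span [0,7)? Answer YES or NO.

NO

((N/NP)/NP)/S PP (S/(S\N))\PP S\N S\S NP NP
CKY chart[0,7] = {N, N/(NP\NP), N/(N\N), NP/(NP\N), PP/(PP\N), S/(S\N)}; S ∉ chart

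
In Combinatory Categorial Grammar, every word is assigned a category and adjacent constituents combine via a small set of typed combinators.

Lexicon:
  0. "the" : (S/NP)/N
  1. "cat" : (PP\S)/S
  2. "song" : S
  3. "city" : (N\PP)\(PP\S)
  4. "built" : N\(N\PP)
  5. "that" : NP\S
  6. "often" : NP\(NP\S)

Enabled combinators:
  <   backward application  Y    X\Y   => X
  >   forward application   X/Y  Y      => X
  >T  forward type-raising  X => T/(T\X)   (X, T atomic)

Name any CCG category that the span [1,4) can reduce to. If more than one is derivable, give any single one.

[0,7] S   >
  [0,5] S/NP   >
    [0,1] "the" : (S/NP)/N
    [1,5] N   <
      [1,4] N\PP   <
        [1,3] PP\S   >
          [1,2] "cat" : (PP\S)/S
          [2,3] "song" : S
        [3,4] "city" : (N\PP)\(PP\S)
      [4,5] "built" : N\(N\PP)
  [5,7] NP   <
    [5,6] "that" : NP\S
    [6,7] "often" : NP\(NP\S)

N\PP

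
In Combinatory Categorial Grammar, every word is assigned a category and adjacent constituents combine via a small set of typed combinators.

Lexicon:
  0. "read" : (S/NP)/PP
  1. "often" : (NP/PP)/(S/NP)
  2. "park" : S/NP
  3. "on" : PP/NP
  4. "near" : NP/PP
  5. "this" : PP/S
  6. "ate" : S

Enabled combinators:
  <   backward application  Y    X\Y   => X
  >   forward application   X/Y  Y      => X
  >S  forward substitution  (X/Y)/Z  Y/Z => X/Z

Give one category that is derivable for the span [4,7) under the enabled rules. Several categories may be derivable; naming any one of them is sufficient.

[0,7] S   >
  [0,3] S/PP   >S
    [0,1] "read" : (S/NP)/PP
    [1,3] NP/PP   >
      [1,2] "often" : (NP/PP)/(S/NP)
      [2,3] "park" : S/NP
  [3,7] PP   >
    [3,4] "on" : PP/NP
    [4,7] NP   >
      [4,5] "near" : NP/PP
      [5,7] PP   >
        [5,6] "this" : PP/S
        [6,7] "ate" : S

NP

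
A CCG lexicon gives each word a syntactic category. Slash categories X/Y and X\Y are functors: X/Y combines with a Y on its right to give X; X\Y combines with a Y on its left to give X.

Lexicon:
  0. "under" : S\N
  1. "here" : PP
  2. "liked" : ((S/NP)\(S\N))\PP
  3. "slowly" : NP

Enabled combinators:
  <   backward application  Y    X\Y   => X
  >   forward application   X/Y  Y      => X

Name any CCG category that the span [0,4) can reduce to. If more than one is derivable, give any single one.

[0,4] S   >
  [0,3] S/NP   <
    [0,1] "under" : S\N
    [1,3] (S/NP)\(S\N)   <
      [1,2] "here" : PP
      [2,3] "liked" : ((S/NP)\(S\N))\PP
  [3,4] "slowly" : NP

S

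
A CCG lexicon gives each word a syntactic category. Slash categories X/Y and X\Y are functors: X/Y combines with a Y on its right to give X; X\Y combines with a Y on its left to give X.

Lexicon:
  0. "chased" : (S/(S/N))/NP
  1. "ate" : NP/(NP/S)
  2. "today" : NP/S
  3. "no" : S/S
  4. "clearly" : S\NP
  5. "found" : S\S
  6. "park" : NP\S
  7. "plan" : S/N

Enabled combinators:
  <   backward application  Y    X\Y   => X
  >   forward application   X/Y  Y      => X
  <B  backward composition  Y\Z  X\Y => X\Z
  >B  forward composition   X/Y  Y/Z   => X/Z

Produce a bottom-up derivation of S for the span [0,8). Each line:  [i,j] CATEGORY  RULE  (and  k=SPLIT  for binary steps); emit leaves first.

[0,8] S   >
  [0,7] S/(S/N)   >
    [0,1] "chased" : (S/(S/N))/NP
    [1,7] NP   <
      [1,5] S   <
        [1,4] NP   >
          [1,2] "ate" : NP/(NP/S)
          [2,4] NP/S   >B
            [2,3] "today" : NP/S
            [3,4] "no" : S/S
        [4,5] "clearly" : S\NP
      [5,7] NP\S   <B
        [5,6] "found" : S\S
        [6,7] "park" : NP\S
  [7,8] "plan" : S/N

[0,1] (S/(S/N))/NP  lex  "chased"
[1,2] NP/(NP/S)  lex  "ate"
[2,3] NP/S  lex  "today"
[3,4] S/S  lex  "no"
[2,4] NP/S  >B  k=3
[1,4] NP  >  k=2
[4,5] S\NP  lex  "clearly"
[1,5] S  <  k=4
[5,6] S\S  lex  "found"
[6,7] NP\S  lex  "park"
[5,7] NP\S  <B  k=6
[1,7] NP  <  k=5
[0,7] S/(S/N)  >  k=1
[7,8] S/N  lex  "plan"
[0,8] S  >  k=7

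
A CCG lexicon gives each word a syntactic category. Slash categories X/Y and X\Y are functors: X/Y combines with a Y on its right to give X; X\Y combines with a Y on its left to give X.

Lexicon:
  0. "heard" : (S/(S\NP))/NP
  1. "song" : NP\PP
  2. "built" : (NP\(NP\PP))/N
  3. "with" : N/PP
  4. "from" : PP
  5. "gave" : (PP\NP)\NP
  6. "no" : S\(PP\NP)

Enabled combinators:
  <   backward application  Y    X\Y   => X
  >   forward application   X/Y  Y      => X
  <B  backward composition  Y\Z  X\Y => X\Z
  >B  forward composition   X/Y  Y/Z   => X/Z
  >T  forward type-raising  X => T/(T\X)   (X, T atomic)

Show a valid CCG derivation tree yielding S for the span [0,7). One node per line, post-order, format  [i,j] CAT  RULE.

[0,7] S   >
  [0,5] S/(S\NP)   >
    [0,1] "heard" : (S/(S\NP))/NP
    [1,5] NP   <
      [1,2] "song" : NP\PP
      [2,5] NP\(NP\PP)   >
        [2,3] "built" : (NP\(NP\PP))/N
        [3,5] N   >
          [3,4] "with" : N/PP
          [4,5] "from" : PP
  [5,7] S\NP   <B
    [5,6] "gave" : (PP\NP)\NP
    [6,7] "no" : S\(PP\NP)

[0,1] (S/(S\NP))/NP  lex  "heard"
[1,2] NP\PP  lex  "song"
[2,3] (NP\(NP\PP))/N  lex  "built"
[3,4] N/PP  lex  "with"
[4,5] PP  lex  "from"
[3,5] N  >  k=4
[2,5] NP\(NP\PP)  >  k=3
[1,5] NP  <  k=2
[0,5] S/(S\NP)  >  k=1
[5,6] (PP\NP)\NP  lex  "gave"
[6,7] S\(PP\NP)  lex  "no"
[5,7] S\NP  <B  k=6
[0,7] S  >  k=5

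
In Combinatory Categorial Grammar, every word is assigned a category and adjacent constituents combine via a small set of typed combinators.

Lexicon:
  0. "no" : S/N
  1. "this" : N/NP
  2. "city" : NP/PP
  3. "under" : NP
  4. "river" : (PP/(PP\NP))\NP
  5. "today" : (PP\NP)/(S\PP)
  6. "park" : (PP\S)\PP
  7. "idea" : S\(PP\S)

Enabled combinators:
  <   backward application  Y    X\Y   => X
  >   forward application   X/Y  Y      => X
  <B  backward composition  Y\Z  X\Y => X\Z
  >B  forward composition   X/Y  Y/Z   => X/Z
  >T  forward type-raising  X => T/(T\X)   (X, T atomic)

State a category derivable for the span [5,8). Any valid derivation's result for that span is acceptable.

[0,8] S   >
  [0,3] S/PP   >B
    [0,2] S/NP   >B
      [0,1] "no" : S/N
      [1,2] "this" : N/NP
    [2,3] "city" : NP/PP
  [3,8] PP   >
    [3,5] PP/(PP\NP)   <
      [3,4] "under" : NP
      [4,5] "river" : (PP/(PP\NP))\NP
    [5,8] PP\NP   >
      [5,6] "today" : (PP\NP)/(S\PP)
      [6,8] S\PP   <B
        [6,7] "park" : (PP\S)\PP
        [7,8] "idea" : S\(PP\S)

PP\NP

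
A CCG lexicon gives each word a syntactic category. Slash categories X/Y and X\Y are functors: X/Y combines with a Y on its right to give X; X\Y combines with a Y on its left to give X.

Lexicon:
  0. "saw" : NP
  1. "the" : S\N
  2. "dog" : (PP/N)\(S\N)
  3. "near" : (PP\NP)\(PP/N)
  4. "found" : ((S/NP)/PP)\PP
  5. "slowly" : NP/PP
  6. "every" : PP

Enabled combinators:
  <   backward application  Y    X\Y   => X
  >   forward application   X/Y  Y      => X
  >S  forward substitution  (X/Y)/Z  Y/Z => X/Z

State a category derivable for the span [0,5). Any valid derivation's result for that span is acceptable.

[0,7] S   >
  [0,6] S/PP   >S
    [0,5] (S/NP)/PP   <
      [0,4] PP   <
        [0,1] "saw" : NP
        [1,4] PP\NP   <
          [1,3] PP/N   <
            [1,2] "the" : S\N
            [2,3] "dog" : (PP/N)\(S\N)
          [3,4] "near" : (PP\NP)\(PP/N)
      [4,5] "found" : ((S/NP)/PP)\PP
    [5,6] "slowly" : NP/PP
  [6,7] "every" : PP

(S/NP)/PP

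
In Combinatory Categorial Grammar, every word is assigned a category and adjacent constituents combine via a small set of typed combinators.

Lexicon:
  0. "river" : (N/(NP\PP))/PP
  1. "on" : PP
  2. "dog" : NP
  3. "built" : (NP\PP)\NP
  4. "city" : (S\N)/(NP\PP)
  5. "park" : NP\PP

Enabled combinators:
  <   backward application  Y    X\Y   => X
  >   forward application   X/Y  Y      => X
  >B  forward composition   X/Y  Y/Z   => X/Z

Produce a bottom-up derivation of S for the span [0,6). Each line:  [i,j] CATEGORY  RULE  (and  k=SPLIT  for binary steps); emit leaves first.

[0,1] (N/(NP\PP))/PP  lex  "river"
[1,2] PP  lex  "on"
[0,2] N/(NP\PP)  >  k=1
[2,3] NP  lex  "dog"
[3,4] (NP\PP)\NP  lex  "built"
[2,4] NP\PP  <  k=3
[0,4] N  >  k=2
[4,5] (S\N)/(NP\PP)  lex  "city"
[5,6] NP\PP  lex  "park"
[4,6] S\N  >  k=5
[0,6] S  <  k=4

[0,6] S   <
  [0,4] N   >
    [0,2] N/(NP\PP)   >
      [0,1] "river" : (N/(NP\PP))/PP
      [1,2] "on" : PP
    [2,4] NP\PP   <
      [2,3] "dog" : NP
      [3,4] "built" : (NP\PP)\NP
  [4,6] S\N   >
    [4,5] "city" : (S\N)/(NP\PP)
    [5,6] "park" : NP\PP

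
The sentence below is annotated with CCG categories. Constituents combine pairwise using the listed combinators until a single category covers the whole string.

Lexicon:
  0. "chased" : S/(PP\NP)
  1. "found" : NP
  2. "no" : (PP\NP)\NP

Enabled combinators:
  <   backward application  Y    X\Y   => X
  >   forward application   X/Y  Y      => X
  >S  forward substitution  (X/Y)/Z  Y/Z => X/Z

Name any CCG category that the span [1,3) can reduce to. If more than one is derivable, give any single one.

[0,3] S   >
  [0,1] "chased" : S/(PP\NP)
  [1,3] PP\NP   <
    [1,2] "found" : NP
    [2,3] "no" : (PP\NP)\NP

PP\NP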